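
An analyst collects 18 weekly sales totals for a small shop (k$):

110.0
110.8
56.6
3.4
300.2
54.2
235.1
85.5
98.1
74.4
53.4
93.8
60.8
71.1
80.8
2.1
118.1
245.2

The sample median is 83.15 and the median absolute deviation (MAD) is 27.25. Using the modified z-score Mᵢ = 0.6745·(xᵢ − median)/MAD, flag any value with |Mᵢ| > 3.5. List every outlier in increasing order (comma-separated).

|Mᵢ| > 3.5 ⇔ |xᵢ − 83.15| > 3.5·27.25/0.6745 = 141.40.
So outliers lie outside [-58.25, 224.55].
235.1: M = 3.76 → outlier.
245.2: M = 4.01 → outlier.
300.2: M = 5.37 → outlier.

235.1, 245.2, 300.2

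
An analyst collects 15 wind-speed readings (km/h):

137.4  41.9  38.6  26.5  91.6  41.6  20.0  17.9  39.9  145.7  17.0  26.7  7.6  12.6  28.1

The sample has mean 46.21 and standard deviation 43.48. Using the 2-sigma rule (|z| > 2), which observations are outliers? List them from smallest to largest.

137.4, 145.7

Cutoffs at x̄ ± 2s: 46.21 ± 2·43.48 = [-40.75, 133.17].
137.4: z = 2.10, |z| > 2 → outlier.
145.7: z = 2.29, |z| > 2 → outlier.
Every other value lies within [-40.75, 133.17].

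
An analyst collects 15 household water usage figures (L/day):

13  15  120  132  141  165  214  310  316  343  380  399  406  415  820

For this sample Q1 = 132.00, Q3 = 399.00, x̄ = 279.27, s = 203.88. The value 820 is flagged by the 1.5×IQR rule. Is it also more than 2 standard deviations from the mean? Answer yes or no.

yes

z = (820 − 279.27) / 203.88 = 2.65.
|z| = 2.65 > 2.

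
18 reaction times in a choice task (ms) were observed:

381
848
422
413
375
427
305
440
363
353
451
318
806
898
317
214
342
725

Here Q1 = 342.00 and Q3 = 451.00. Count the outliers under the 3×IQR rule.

IQR = 109.00; fences at 342.00 − 327.00 = 15.00 and 451.00 + 327.00 = 778.00.
Outside the cutoffs: 806, 848, 898.

3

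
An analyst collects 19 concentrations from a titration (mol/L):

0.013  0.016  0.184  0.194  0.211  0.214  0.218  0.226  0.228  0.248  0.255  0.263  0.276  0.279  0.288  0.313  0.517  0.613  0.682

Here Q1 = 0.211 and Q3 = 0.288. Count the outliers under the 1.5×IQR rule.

5

IQR = 0.077; fences at 0.211 − 0.1155 = 0.0955 and 0.288 + 0.1155 = 0.4035.
Outside the cutoffs: 0.013, 0.016, 0.517, 0.613, 0.682.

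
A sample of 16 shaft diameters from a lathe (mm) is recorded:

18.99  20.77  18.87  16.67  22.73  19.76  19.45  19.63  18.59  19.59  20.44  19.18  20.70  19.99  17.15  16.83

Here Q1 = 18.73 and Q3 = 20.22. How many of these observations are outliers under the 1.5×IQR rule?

IQR = 1.49; fences at 18.73 − 2.235 = 16.495 and 20.22 + 2.235 = 22.455.
Outside the cutoffs: 22.73.

1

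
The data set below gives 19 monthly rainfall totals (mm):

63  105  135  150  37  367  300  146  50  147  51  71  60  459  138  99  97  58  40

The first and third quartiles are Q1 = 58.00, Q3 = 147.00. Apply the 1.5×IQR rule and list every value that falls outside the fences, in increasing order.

IQR = Q3 − Q1 = 147.00 − 58.00 = 89.00.
Lower fence = Q1 − 1.5·IQR = 58.00 − 133.50 = -75.50.
Upper fence = Q3 + 1.5·IQR = 147.00 + 133.50 = 280.50.
300 > 280.50 → outlier.
367 > 280.50 → outlier.
459 > 280.50 → outlier.
All remaining values lie within [-75.50, 280.50].

300, 367, 459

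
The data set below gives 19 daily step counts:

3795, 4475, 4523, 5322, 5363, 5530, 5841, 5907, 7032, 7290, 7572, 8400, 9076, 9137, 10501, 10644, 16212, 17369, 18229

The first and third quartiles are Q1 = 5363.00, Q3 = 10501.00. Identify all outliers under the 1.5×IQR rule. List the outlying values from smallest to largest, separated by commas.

IQR = Q3 − Q1 = 10501.00 − 5363.00 = 5138.00.
Lower fence = Q1 − 1.5·IQR = 5363.00 − 7707.00 = -2344.00.
Upper fence = Q3 + 1.5·IQR = 10501.00 + 7707.00 = 18208.00.
18229 > 18208.00 → outlier.
All remaining values lie within [-2344.00, 18208.00].

18229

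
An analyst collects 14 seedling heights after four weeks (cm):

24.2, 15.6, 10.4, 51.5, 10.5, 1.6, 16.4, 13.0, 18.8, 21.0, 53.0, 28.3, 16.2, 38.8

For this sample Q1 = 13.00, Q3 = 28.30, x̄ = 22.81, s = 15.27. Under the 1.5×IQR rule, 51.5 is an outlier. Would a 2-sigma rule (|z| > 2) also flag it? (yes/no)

z = (51.5 − 22.81) / 15.27 = 1.88.
|z| = 1.88 ≤ 2.

no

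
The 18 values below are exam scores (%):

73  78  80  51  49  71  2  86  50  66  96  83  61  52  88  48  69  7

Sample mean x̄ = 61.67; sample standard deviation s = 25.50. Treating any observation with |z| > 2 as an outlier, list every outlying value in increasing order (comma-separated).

Cutoffs at x̄ ± 2s: 61.67 ± 2·25.50 = [10.67, 112.67].
2: z = -2.34, |z| > 2 → outlier.
7: z = -2.14, |z| > 2 → outlier.
Every other value lies within [10.67, 112.67].

2, 7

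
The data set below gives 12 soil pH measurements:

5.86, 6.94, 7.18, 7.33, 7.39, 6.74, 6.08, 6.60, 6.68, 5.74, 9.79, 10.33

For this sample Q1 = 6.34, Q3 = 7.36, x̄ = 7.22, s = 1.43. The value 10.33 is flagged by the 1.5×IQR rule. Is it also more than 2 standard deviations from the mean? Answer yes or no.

yes

z = (10.33 − 7.22) / 1.43 = 2.17.
|z| = 2.17 > 2.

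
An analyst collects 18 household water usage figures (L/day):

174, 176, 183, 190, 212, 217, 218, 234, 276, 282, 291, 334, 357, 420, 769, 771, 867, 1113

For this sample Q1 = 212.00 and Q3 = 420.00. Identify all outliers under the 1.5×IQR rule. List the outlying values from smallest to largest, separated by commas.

769, 771, 867, 1113

IQR = Q3 − Q1 = 420.00 − 212.00 = 208.00.
Lower fence = Q1 − 1.5·IQR = 212.00 − 312.00 = -100.00.
Upper fence = Q3 + 1.5·IQR = 420.00 + 312.00 = 732.00.
769 > 732.00 → outlier.
771 > 732.00 → outlier.
867 > 732.00 → outlier.
1113 > 732.00 → outlier.
All remaining values lie within [-100.00, 732.00].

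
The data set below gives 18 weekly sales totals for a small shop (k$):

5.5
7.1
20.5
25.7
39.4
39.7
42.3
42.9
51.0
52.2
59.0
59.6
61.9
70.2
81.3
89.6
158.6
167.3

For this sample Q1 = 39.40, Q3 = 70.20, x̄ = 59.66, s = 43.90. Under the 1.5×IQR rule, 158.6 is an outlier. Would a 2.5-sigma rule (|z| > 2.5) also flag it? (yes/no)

no

z = (158.6 − 59.66) / 43.90 = 2.25.
|z| = 2.25 ≤ 2.5.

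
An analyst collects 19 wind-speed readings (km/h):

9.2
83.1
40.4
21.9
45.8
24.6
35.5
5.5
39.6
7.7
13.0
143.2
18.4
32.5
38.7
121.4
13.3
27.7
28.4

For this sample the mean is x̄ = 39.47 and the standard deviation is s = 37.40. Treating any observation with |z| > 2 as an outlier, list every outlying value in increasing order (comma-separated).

121.4, 143.2

Cutoffs at x̄ ± 2s: 39.47 ± 2·37.40 = [-35.33, 114.27].
121.4: z = 2.19, |z| > 2 → outlier.
143.2: z = 2.77, |z| > 2 → outlier.
Every other value lies within [-35.33, 114.27].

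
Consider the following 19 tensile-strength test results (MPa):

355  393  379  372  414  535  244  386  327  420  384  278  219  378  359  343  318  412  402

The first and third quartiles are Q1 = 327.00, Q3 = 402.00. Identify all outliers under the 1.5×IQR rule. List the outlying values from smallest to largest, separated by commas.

535

IQR = Q3 − Q1 = 402.00 − 327.00 = 75.00.
Lower fence = Q1 − 1.5·IQR = 327.00 − 112.50 = 214.50.
Upper fence = Q3 + 1.5·IQR = 402.00 + 112.50 = 514.50.
535 > 514.50 → outlier.
All remaining values lie within [214.50, 514.50].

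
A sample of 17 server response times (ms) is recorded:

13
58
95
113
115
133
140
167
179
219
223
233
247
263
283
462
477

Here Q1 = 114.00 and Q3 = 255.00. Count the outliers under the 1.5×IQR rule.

1

IQR = 141.00; fences at 114.00 − 211.50 = -97.50 and 255.00 + 211.50 = 466.50.
Outside the cutoffs: 477.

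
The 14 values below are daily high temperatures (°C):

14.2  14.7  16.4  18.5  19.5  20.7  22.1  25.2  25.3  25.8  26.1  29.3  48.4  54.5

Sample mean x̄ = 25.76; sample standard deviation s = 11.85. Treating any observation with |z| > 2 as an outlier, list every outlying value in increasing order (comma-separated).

54.5

Cutoffs at x̄ ± 2s: 25.76 ± 2·11.85 = [2.06, 49.46].
54.5: z = 2.43, |z| > 2 → outlier.
Every other value lies within [2.06, 49.46].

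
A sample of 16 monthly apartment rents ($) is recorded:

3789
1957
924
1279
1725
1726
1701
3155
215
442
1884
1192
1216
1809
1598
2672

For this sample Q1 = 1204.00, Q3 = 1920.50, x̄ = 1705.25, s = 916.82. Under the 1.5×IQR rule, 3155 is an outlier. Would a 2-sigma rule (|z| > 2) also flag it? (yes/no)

no

z = (3155 − 1705.25) / 916.82 = 1.58.
|z| = 1.58 ≤ 2.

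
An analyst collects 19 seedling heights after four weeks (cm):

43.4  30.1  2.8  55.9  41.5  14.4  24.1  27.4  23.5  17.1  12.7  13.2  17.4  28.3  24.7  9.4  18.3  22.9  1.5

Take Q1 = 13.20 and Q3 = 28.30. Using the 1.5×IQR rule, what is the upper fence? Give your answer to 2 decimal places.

50.95

IQR = Q3 − Q1 = 28.30 − 13.20 = 15.10.
Lower fence = Q1 − 1.5·IQR = 13.20 − 22.65 = -9.45.
Upper fence = Q3 + 1.5·IQR = 28.30 + 22.65 = 50.95.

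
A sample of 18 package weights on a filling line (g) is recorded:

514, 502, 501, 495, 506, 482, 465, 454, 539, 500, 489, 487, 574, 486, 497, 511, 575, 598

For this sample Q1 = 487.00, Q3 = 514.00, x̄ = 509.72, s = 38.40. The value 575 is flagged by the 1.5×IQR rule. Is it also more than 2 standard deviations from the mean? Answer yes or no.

z = (575 − 509.72) / 38.40 = 1.70.
|z| = 1.70 ≤ 2.

no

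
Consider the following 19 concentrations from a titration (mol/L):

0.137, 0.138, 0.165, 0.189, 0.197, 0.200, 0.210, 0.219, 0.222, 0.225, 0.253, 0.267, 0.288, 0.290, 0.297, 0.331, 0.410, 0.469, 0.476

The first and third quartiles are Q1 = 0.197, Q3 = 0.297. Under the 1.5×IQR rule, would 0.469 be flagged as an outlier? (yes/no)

yes

IQR = Q3 − Q1 = 0.297 − 0.197 = 0.100.
Lower fence = Q1 − 1.5·IQR = 0.197 − 0.150 = 0.047.
Upper fence = Q3 + 1.5·IQR = 0.297 + 0.150 = 0.447.
0.469 lies above the upper fence.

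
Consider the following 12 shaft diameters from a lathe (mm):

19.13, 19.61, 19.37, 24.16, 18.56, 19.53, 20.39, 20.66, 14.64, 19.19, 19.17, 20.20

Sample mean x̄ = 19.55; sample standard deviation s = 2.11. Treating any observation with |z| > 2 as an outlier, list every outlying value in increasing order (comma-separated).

14.64, 24.16

Cutoffs at x̄ ± 2s: 19.55 ± 2·2.11 = [15.33, 23.77].
14.64: z = -2.33, |z| > 2 → outlier.
24.16: z = 2.18, |z| > 2 → outlier.
Every other value lies within [15.33, 23.77].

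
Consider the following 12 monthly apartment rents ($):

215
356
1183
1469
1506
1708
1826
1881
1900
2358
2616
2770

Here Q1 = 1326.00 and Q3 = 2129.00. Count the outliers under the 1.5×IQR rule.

0

IQR = 803.00; fences at 1326.00 − 1204.50 = 121.50 and 2129.00 + 1204.50 = 3333.50.
Every value lies within the cutoffs.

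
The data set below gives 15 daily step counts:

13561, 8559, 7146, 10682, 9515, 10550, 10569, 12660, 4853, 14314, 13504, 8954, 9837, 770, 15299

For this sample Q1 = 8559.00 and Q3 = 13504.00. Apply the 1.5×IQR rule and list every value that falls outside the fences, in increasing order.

770

IQR = Q3 − Q1 = 13504.00 − 8559.00 = 4945.00.
Lower fence = Q1 − 1.5·IQR = 8559.00 − 7417.50 = 1141.50.
Upper fence = Q3 + 1.5·IQR = 13504.00 + 7417.50 = 20921.50.
770 < 1141.50 → outlier.
All remaining values lie within [1141.50, 20921.50].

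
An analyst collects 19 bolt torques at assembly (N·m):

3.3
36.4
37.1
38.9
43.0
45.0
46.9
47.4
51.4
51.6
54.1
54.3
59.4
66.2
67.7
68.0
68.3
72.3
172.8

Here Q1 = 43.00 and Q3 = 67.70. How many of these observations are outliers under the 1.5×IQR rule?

2

IQR = 24.70; fences at 43.00 − 37.05 = 5.95 and 67.70 + 37.05 = 104.75.
Outside the cutoffs: 3.3, 172.8.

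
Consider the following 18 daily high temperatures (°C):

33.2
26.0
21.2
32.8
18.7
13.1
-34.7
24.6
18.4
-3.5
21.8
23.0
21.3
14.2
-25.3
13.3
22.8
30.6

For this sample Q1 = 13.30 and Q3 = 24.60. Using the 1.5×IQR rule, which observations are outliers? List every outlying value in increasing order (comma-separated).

IQR = Q3 − Q1 = 24.60 − 13.30 = 11.30.
Lower fence = Q1 − 1.5·IQR = 13.30 − 16.95 = -3.65.
Upper fence = Q3 + 1.5·IQR = 24.60 + 16.95 = 41.55.
-34.7 < -3.65 → outlier.
-25.3 < -3.65 → outlier.
All remaining values lie within [-3.65, 41.55].

-34.7, -25.3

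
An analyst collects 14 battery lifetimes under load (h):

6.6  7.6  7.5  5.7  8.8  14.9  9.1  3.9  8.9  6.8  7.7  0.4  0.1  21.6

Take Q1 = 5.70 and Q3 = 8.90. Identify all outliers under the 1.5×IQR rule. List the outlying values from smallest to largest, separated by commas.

IQR = Q3 − Q1 = 8.90 − 5.70 = 3.20.
Lower fence = Q1 − 1.5·IQR = 5.70 − 4.80 = 0.90.
Upper fence = Q3 + 1.5·IQR = 8.90 + 4.80 = 13.70.
0.1 < 0.90 → outlier.
0.4 < 0.90 → outlier.
14.9 > 13.70 → outlier.
21.6 > 13.70 → outlier.
All remaining values lie within [0.90, 13.70].

0.1, 0.4, 14.9, 21.6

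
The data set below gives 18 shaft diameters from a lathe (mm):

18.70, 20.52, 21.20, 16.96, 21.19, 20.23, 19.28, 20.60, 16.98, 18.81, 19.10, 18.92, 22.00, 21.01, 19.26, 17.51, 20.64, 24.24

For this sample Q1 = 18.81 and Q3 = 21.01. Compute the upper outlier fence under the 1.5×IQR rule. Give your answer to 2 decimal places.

IQR = Q3 − Q1 = 21.01 − 18.81 = 2.20.
Lower fence = Q1 − 1.5·IQR = 18.81 − 3.30 = 15.51.
Upper fence = Q3 + 1.5·IQR = 21.01 + 3.30 = 24.31.

24.31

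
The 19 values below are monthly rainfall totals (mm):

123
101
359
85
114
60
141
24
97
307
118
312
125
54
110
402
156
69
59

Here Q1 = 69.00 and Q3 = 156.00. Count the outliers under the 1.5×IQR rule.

4

IQR = 87.00; fences at 69.00 − 130.50 = -61.50 and 156.00 + 130.50 = 286.50.
Outside the cutoffs: 307, 312, 359, 402.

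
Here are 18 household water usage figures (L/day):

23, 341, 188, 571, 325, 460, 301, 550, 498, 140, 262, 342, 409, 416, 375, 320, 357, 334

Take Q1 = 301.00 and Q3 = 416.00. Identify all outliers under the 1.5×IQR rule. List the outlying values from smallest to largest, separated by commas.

23

IQR = Q3 − Q1 = 416.00 − 301.00 = 115.00.
Lower fence = Q1 − 1.5·IQR = 301.00 − 172.50 = 128.50.
Upper fence = Q3 + 1.5·IQR = 416.00 + 172.50 = 588.50.
23 < 128.50 → outlier.
All remaining values lie within [128.50, 588.50].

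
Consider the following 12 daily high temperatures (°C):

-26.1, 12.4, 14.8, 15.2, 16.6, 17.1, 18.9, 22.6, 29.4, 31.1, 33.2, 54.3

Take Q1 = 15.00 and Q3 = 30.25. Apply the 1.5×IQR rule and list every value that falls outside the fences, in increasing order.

-26.1, 54.3

IQR = Q3 − Q1 = 30.25 − 15.00 = 15.25.
Lower fence = Q1 − 1.5·IQR = 15.00 − 22.875 = -7.875.
Upper fence = Q3 + 1.5·IQR = 30.25 + 22.875 = 53.125.
-26.1 < -7.875 → outlier.
54.3 > 53.125 → outlier.
All remaining values lie within [-7.875, 53.125].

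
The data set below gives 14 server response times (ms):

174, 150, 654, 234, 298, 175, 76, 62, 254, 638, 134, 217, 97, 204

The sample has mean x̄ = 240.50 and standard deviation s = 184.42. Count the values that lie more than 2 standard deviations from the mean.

Cutoffs: x̄ ± 2s = [-128.34, 609.34].
Outside the cutoffs: 638, 654.

2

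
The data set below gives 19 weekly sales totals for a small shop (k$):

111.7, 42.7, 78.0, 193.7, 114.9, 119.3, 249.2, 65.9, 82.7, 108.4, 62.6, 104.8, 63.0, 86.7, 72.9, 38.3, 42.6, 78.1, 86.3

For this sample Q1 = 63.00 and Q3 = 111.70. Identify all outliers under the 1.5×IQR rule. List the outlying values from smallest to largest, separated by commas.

193.7, 249.2

IQR = Q3 − Q1 = 111.70 − 63.00 = 48.70.
Lower fence = Q1 − 1.5·IQR = 63.00 − 73.05 = -10.05.
Upper fence = Q3 + 1.5·IQR = 111.70 + 73.05 = 184.75.
193.7 > 184.75 → outlier.
249.2 > 184.75 → outlier.
All remaining values lie within [-10.05, 184.75].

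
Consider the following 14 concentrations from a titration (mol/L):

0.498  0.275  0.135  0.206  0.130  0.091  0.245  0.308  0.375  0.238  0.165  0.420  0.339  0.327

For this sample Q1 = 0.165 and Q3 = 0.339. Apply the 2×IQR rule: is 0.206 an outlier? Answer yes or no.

no

IQR = Q3 − Q1 = 0.339 − 0.165 = 0.174.
Lower fence = Q1 − 2·IQR = 0.165 − 0.348 = -0.183.
Upper fence = Q3 + 2·IQR = 0.339 + 0.348 = 0.687.
0.206 lies within [-0.183, 0.687].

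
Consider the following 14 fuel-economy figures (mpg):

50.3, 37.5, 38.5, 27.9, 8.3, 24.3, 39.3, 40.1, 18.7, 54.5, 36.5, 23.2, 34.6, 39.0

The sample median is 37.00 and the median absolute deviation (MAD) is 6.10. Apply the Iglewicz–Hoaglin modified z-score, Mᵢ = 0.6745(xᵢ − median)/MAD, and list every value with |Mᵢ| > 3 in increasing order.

8.3

|Mᵢ| > 3 ⇔ |xᵢ − 37.00| > 3·6.10/0.6745 = 27.13.
So outliers lie outside [9.87, 64.13].
8.3: M = -3.17 → outlier.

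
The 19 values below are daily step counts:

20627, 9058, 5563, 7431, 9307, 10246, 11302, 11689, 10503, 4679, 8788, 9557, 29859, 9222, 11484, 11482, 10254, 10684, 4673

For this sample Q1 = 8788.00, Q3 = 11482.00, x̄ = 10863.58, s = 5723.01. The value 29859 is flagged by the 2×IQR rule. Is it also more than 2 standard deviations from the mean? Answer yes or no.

z = (29859 − 10863.58) / 5723.01 = 3.32.
|z| = 3.32 > 2.

yes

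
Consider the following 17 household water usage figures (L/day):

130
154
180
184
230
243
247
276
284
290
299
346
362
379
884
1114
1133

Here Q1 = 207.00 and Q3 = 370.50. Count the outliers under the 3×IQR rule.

IQR = 163.50; fences at 207.00 − 490.50 = -283.50 and 370.50 + 490.50 = 861.00.
Outside the cutoffs: 884, 1114, 1133.

3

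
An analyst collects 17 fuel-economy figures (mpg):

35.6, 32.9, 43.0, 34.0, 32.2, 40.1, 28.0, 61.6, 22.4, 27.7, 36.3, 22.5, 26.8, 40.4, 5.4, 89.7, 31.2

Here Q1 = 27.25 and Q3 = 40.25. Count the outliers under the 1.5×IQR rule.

3

IQR = 13.00; fences at 27.25 − 19.50 = 7.75 and 40.25 + 19.50 = 59.75.
Outside the cutoffs: 5.4, 61.6, 89.7.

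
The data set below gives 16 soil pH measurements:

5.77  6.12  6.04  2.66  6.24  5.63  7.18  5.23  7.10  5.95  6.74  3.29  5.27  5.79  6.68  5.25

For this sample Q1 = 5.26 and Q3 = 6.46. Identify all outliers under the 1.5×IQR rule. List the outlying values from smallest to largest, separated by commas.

IQR = Q3 − Q1 = 6.46 − 5.26 = 1.20.
Lower fence = Q1 − 1.5·IQR = 5.26 − 1.80 = 3.46.
Upper fence = Q3 + 1.5·IQR = 6.46 + 1.80 = 8.26.
2.66 < 3.46 → outlier.
3.29 < 3.46 → outlier.
All remaining values lie within [3.46, 8.26].

2.66, 3.29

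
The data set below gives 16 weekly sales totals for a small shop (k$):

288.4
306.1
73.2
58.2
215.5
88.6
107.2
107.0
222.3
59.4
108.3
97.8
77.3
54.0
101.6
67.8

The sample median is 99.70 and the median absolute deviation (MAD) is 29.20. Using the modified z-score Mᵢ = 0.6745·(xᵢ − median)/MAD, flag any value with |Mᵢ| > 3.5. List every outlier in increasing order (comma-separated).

288.4, 306.1

|Mᵢ| > 3.5 ⇔ |xᵢ − 99.70| > 3.5·29.20/0.6745 = 151.52.
So outliers lie outside [-51.82, 251.22].
288.4: M = 4.36 → outlier.
306.1: M = 4.77 → outlier.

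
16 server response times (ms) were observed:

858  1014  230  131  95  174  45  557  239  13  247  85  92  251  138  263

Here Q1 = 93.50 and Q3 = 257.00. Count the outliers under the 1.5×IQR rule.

IQR = 163.50; fences at 93.50 − 245.25 = -151.75 and 257.00 + 245.25 = 502.25.
Outside the cutoffs: 557, 858, 1014.

3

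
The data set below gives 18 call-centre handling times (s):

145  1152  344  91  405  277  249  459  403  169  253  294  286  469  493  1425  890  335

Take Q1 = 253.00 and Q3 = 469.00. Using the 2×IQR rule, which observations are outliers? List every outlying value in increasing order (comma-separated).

1152, 1425

IQR = Q3 − Q1 = 469.00 − 253.00 = 216.00.
Lower fence = Q1 − 2·IQR = 253.00 − 432.00 = -179.00.
Upper fence = Q3 + 2·IQR = 469.00 + 432.00 = 901.00.
1152 > 901.00 → outlier.
1425 > 901.00 → outlier.
All remaining values lie within [-179.00, 901.00].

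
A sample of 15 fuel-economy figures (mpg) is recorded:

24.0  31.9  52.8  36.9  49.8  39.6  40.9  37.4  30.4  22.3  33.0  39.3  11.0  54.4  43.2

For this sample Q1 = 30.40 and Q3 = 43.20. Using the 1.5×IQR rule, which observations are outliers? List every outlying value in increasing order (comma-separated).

IQR = Q3 − Q1 = 43.20 − 30.40 = 12.80.
Lower fence = Q1 − 1.5·IQR = 30.40 − 19.20 = 11.20.
Upper fence = Q3 + 1.5·IQR = 43.20 + 19.20 = 62.40.
11.0 < 11.20 → outlier.
All remaining values lie within [11.20, 62.40].

11.0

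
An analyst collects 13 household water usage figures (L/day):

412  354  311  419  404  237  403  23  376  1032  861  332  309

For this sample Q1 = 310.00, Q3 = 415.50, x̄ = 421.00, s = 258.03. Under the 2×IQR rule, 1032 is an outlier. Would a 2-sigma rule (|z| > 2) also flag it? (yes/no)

z = (1032 − 421.00) / 258.03 = 2.37.
|z| = 2.37 > 2.

yes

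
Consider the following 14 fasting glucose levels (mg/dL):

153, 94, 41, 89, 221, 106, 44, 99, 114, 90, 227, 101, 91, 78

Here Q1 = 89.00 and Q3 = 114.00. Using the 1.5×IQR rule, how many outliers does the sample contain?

IQR = 25.00; fences at 89.00 − 37.50 = 51.50 and 114.00 + 37.50 = 151.50.
Outside the cutoffs: 41, 44, 153, 221, 227.

5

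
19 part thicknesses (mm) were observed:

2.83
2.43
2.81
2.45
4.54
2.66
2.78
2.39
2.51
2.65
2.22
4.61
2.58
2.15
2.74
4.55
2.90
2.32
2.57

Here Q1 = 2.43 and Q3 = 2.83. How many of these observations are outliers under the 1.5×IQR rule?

IQR = 0.40; fences at 2.43 − 0.60 = 1.83 and 2.83 + 0.60 = 3.43.
Outside the cutoffs: 4.54, 4.55, 4.61.

3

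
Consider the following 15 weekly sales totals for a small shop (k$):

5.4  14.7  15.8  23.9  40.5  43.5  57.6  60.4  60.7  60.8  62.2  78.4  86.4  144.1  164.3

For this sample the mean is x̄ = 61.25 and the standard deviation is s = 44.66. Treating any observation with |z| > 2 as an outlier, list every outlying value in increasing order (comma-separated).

Cutoffs at x̄ ± 2s: 61.25 ± 2·44.66 = [-28.07, 150.57].
164.3: z = 2.31, |z| > 2 → outlier.
Every other value lies within [-28.07, 150.57].

164.3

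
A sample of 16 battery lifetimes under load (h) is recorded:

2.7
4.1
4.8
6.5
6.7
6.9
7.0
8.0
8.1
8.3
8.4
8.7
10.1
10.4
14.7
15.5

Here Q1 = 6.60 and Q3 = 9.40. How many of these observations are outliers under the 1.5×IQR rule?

2

IQR = 2.80; fences at 6.60 − 4.20 = 2.40 and 9.40 + 4.20 = 13.60.
Outside the cutoffs: 14.7, 15.5.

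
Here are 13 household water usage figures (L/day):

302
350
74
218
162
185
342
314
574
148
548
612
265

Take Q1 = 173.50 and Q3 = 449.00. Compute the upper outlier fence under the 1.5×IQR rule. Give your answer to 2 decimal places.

IQR = Q3 − Q1 = 449.00 − 173.50 = 275.50.
Lower fence = Q1 − 1.5·IQR = 173.50 − 413.25 = -239.75.
Upper fence = Q3 + 1.5·IQR = 449.00 + 413.25 = 862.25.

862.25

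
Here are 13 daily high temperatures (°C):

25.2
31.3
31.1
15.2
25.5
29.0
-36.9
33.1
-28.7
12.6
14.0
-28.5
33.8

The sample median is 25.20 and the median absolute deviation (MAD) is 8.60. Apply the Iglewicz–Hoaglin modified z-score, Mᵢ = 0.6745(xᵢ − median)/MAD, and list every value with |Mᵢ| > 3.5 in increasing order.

-36.9, -28.7, -28.5

|Mᵢ| > 3.5 ⇔ |xᵢ − 25.20| > 3.5·8.60/0.6745 = 44.63.
So outliers lie outside [-19.43, 69.83].
-36.9: M = -4.87 → outlier.
-28.7: M = -4.23 → outlier.
-28.5: M = -4.21 → outlier.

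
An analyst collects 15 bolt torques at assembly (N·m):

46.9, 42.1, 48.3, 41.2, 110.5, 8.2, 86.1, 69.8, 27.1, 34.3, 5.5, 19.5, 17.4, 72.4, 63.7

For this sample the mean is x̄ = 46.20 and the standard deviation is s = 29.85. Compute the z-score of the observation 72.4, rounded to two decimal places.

z = (72.4 − 46.20) / 29.85 = 0.88.

0.88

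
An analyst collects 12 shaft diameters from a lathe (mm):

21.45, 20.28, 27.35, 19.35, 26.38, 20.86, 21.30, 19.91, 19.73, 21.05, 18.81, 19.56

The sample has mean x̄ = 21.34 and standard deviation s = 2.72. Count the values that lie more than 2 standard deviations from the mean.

1

Cutoffs: x̄ ± 2s = [15.90, 26.78].
Outside the cutoffs: 27.35.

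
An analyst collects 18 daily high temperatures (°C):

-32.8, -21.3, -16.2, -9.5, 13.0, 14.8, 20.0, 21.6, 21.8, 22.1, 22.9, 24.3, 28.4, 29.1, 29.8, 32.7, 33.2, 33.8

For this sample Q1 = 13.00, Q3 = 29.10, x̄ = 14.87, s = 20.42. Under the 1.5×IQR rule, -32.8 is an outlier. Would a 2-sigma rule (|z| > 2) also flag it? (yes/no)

yes

z = (-32.8 − 14.87) / 20.42 = -2.33.
|z| = 2.33 > 2.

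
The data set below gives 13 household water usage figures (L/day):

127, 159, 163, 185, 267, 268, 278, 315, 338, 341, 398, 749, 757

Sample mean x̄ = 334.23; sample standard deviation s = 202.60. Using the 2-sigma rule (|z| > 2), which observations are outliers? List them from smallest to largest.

Cutoffs at x̄ ± 2s: 334.23 ± 2·202.60 = [-70.97, 739.43].
749: z = 2.05, |z| > 2 → outlier.
757: z = 2.09, |z| > 2 → outlier.
Every other value lies within [-70.97, 739.43].

749, 757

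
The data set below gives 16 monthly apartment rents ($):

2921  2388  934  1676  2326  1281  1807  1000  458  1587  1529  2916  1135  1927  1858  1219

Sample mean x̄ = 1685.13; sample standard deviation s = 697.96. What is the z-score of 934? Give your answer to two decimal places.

z = (934 − 1685.13) / 697.96 = -1.08.

-1.08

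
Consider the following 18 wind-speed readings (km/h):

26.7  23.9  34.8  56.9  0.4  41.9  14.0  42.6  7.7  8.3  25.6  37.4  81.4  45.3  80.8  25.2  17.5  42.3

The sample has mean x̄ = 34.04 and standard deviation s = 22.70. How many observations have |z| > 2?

2

Cutoffs: x̄ ± 2s = [-11.36, 79.44].
Outside the cutoffs: 80.8, 81.4.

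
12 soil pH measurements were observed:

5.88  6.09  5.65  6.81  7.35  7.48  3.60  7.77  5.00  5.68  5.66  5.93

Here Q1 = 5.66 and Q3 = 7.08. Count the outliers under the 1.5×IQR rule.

0

IQR = 1.42; fences at 5.66 − 2.13 = 3.53 and 7.08 + 2.13 = 9.21.
Every value lies within the cutoffs.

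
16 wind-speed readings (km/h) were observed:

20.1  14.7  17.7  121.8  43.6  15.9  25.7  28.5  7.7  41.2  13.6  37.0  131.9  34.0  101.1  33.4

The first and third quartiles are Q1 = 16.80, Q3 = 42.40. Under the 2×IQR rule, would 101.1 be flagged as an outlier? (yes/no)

IQR = Q3 − Q1 = 42.40 − 16.80 = 25.60.
Lower fence = Q1 − 2·IQR = 16.80 − 51.20 = -34.40.
Upper fence = Q3 + 2·IQR = 42.40 + 51.20 = 93.60.
101.1 lies above the upper fence.

yes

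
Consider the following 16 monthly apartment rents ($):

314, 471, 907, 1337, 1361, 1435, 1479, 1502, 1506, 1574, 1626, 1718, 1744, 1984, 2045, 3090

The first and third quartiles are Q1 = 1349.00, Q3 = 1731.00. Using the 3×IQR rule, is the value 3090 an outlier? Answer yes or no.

yes

IQR = Q3 − Q1 = 1731.00 − 1349.00 = 382.00.
Lower fence = Q1 − 3·IQR = 1349.00 − 1146.00 = 203.00.
Upper fence = Q3 + 3·IQR = 1731.00 + 1146.00 = 2877.00.
3090 lies above the upper fence.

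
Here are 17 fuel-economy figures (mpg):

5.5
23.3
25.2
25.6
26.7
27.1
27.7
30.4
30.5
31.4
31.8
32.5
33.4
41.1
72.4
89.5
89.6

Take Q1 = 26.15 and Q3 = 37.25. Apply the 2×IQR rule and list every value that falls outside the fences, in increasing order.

IQR = Q3 − Q1 = 37.25 − 26.15 = 11.10.
Lower fence = Q1 − 2·IQR = 26.15 − 22.20 = 3.95.
Upper fence = Q3 + 2·IQR = 37.25 + 22.20 = 59.45.
72.4 > 59.45 → outlier.
89.5 > 59.45 → outlier.
89.6 > 59.45 → outlier.
All remaining values lie within [3.95, 59.45].

72.4, 89.5, 89.6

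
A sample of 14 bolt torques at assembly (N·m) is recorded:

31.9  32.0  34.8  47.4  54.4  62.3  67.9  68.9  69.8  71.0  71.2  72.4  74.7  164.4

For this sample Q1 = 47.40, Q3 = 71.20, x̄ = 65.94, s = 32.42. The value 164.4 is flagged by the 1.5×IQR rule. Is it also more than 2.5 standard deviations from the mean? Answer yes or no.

yes

z = (164.4 − 65.94) / 32.42 = 3.04.
|z| = 3.04 > 2.5.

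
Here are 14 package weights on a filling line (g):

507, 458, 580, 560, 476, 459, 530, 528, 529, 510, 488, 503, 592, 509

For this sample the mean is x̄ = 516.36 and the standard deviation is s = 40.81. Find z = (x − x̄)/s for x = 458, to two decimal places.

-1.43

z = (458 − 516.36) / 40.81 = -1.43.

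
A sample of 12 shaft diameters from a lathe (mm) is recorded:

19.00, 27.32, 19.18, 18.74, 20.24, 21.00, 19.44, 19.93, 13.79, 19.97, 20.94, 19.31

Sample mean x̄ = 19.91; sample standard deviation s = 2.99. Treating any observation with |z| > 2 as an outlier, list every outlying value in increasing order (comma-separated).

13.79, 27.32

Cutoffs at x̄ ± 2s: 19.91 ± 2·2.99 = [13.93, 25.89].
13.79: z = -2.05, |z| > 2 → outlier.
27.32: z = 2.48, |z| > 2 → outlier.
Every other value lies within [13.93, 25.89].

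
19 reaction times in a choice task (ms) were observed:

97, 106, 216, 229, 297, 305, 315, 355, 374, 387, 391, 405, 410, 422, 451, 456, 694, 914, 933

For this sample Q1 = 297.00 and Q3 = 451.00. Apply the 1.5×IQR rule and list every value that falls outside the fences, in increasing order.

IQR = Q3 − Q1 = 451.00 − 297.00 = 154.00.
Lower fence = Q1 − 1.5·IQR = 297.00 − 231.00 = 66.00.
Upper fence = Q3 + 1.5·IQR = 451.00 + 231.00 = 682.00.
694 > 682.00 → outlier.
914 > 682.00 → outlier.
933 > 682.00 → outlier.
All remaining values lie within [66.00, 682.00].

694, 914, 933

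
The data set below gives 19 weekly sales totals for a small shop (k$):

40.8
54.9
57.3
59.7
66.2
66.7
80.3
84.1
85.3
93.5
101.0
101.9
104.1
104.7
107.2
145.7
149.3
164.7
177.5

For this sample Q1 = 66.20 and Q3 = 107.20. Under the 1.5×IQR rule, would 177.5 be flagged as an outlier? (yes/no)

yes

IQR = Q3 − Q1 = 107.20 − 66.20 = 41.00.
Lower fence = Q1 − 1.5·IQR = 66.20 − 61.50 = 4.70.
Upper fence = Q3 + 1.5·IQR = 107.20 + 61.50 = 168.70.
177.5 lies above the upper fence.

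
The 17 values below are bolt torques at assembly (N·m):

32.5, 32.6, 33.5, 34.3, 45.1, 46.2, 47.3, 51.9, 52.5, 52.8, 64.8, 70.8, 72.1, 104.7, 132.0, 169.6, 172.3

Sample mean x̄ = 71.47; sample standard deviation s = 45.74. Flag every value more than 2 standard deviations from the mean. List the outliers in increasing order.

169.6, 172.3

Cutoffs at x̄ ± 2s: 71.47 ± 2·45.74 = [-20.01, 162.95].
169.6: z = 2.15, |z| > 2 → outlier.
172.3: z = 2.20, |z| > 2 → outlier.
Every other value lies within [-20.01, 162.95].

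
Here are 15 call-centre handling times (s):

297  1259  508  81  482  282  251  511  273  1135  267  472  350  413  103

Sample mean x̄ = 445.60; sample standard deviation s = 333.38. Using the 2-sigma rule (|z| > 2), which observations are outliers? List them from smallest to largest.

Cutoffs at x̄ ± 2s: 445.60 ± 2·333.38 = [-221.16, 1112.36].
1135: z = 2.07, |z| > 2 → outlier.
1259: z = 2.44, |z| > 2 → outlier.
Every other value lies within [-221.16, 1112.36].

1135, 1259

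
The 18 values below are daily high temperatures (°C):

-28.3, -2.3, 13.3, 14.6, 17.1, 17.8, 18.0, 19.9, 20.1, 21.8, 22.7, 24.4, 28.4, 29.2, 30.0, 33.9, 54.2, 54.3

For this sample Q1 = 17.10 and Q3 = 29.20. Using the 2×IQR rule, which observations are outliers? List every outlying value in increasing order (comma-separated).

-28.3, 54.2, 54.3

IQR = Q3 − Q1 = 29.20 − 17.10 = 12.10.
Lower fence = Q1 − 2·IQR = 17.10 − 24.20 = -7.10.
Upper fence = Q3 + 2·IQR = 29.20 + 24.20 = 53.40.
-28.3 < -7.10 → outlier.
54.2 > 53.40 → outlier.
54.3 > 53.40 → outlier.
All remaining values lie within [-7.10, 53.40].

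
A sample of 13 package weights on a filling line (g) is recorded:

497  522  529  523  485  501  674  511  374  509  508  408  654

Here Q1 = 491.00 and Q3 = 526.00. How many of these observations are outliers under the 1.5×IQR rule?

IQR = 35.00; fences at 491.00 − 52.50 = 438.50 and 526.00 + 52.50 = 578.50.
Outside the cutoffs: 374, 408, 654, 674.

4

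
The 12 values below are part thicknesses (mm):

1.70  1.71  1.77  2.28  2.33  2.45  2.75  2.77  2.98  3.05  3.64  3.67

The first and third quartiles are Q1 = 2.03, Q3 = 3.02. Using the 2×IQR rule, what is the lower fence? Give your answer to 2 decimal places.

IQR = Q3 − Q1 = 3.02 − 2.03 = 0.99.
Lower fence = Q1 − 2·IQR = 2.03 − 1.98 = 0.05.
Upper fence = Q3 + 2·IQR = 3.02 + 1.98 = 5.00.

0.05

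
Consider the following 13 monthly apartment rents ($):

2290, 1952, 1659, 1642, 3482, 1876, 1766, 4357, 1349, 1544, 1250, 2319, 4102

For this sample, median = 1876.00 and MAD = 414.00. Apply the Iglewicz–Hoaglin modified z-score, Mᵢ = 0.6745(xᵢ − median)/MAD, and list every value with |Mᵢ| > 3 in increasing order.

|Mᵢ| > 3 ⇔ |xᵢ − 1876.00| > 3·414.00/0.6745 = 1841.36.
So outliers lie outside [34.64, 3717.36].
4102: M = 3.63 → outlier.
4357: M = 4.04 → outlier.

4102, 4357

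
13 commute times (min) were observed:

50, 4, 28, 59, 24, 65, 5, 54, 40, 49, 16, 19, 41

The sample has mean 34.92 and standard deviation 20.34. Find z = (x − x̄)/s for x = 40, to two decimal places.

z = (40 − 34.92) / 20.34 = 0.25.

0.25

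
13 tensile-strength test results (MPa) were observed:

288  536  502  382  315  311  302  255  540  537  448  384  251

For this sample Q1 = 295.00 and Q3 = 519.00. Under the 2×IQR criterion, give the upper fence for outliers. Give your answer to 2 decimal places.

967.00

IQR = Q3 − Q1 = 519.00 − 295.00 = 224.00.
Lower fence = Q1 − 2·IQR = 295.00 − 448.00 = -153.00.
Upper fence = Q3 + 2·IQR = 519.00 + 448.00 = 967.00.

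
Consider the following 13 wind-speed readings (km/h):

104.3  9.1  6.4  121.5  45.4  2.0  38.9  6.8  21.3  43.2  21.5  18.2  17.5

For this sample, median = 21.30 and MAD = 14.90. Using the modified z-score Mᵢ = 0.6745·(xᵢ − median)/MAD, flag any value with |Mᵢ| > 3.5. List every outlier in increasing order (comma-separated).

|Mᵢ| > 3.5 ⇔ |xᵢ − 21.30| > 3.5·14.90/0.6745 = 77.32.
So outliers lie outside [-56.02, 98.62].
104.3: M = 3.76 → outlier.
121.5: M = 4.54 → outlier.

104.3, 121.5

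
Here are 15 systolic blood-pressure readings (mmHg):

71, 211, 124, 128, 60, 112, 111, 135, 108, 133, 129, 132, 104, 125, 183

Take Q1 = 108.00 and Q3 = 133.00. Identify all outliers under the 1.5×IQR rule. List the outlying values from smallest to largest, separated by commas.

60, 183, 211

IQR = Q3 − Q1 = 133.00 − 108.00 = 25.00.
Lower fence = Q1 − 1.5·IQR = 108.00 − 37.50 = 70.50.
Upper fence = Q3 + 1.5·IQR = 133.00 + 37.50 = 170.50.
60 < 70.50 → outlier.
183 > 170.50 → outlier.
211 > 170.50 → outlier.
All remaining values lie within [70.50, 170.50].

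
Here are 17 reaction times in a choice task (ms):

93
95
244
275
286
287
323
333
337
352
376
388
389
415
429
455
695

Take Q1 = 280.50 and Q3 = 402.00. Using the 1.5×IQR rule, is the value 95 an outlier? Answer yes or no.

IQR = Q3 − Q1 = 402.00 − 280.50 = 121.50.
Lower fence = Q1 − 1.5·IQR = 280.50 − 182.25 = 98.25.
Upper fence = Q3 + 1.5·IQR = 402.00 + 182.25 = 584.25.
95 lies below the lower fence.

yes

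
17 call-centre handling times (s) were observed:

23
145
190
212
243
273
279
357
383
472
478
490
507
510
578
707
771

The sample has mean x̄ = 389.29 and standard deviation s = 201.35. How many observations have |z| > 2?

Cutoffs: x̄ ± 2s = [-13.41, 791.99].
Every value lies within the cutoffs.

0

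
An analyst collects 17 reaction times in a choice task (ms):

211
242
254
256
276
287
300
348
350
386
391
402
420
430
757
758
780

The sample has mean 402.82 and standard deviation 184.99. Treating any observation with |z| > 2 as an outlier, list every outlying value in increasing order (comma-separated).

Cutoffs at x̄ ± 2s: 402.82 ± 2·184.99 = [32.84, 772.80].
780: z = 2.04, |z| > 2 → outlier.
Every other value lies within [32.84, 772.80].

780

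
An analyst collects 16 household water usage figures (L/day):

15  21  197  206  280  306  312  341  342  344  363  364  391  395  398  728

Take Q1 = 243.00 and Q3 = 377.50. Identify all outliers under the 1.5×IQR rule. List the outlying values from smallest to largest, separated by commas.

15, 21, 728

IQR = Q3 − Q1 = 377.50 − 243.00 = 134.50.
Lower fence = Q1 − 1.5·IQR = 243.00 − 201.75 = 41.25.
Upper fence = Q3 + 1.5·IQR = 377.50 + 201.75 = 579.25.
15 < 41.25 → outlier.
21 < 41.25 → outlier.
728 > 579.25 → outlier.
All remaining values lie within [41.25, 579.25].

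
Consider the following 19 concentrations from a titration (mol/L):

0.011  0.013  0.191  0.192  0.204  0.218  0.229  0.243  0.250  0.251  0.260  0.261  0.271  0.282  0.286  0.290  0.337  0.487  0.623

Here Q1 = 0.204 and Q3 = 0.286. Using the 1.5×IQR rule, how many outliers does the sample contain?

4

IQR = 0.082; fences at 0.204 − 0.123 = 0.081 and 0.286 + 0.123 = 0.409.
Outside the cutoffs: 0.011, 0.013, 0.487, 0.623.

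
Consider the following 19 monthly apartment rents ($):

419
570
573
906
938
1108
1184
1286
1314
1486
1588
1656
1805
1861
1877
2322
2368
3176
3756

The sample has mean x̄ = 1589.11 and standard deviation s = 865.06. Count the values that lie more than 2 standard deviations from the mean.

1

Cutoffs: x̄ ± 2s = [-141.01, 3319.23].
Outside the cutoffs: 3756.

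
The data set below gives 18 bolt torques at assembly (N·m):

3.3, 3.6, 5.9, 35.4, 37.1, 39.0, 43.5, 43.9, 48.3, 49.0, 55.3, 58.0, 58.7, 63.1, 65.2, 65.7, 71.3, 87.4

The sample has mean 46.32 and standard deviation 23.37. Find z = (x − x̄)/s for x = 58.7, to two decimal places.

0.53

z = (58.7 − 46.32) / 23.37 = 0.53.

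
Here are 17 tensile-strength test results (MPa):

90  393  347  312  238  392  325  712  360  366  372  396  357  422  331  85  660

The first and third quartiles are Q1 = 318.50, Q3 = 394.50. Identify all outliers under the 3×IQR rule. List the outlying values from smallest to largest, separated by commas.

85, 90, 660, 712

IQR = Q3 − Q1 = 394.50 − 318.50 = 76.00.
Lower fence = Q1 − 3·IQR = 318.50 − 228.00 = 90.50.
Upper fence = Q3 + 3·IQR = 394.50 + 228.00 = 622.50.
85 < 90.50 → outlier.
90 < 90.50 → outlier.
660 > 622.50 → outlier.
712 > 622.50 → outlier.
All remaining values lie within [90.50, 622.50].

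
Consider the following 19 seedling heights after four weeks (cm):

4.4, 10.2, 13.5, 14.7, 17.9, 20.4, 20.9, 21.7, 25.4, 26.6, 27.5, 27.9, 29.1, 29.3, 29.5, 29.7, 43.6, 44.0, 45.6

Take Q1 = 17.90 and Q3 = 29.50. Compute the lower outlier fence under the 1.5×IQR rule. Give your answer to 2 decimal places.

IQR = Q3 − Q1 = 29.50 − 17.90 = 11.60.
Lower fence = Q1 − 1.5·IQR = 17.90 − 17.40 = 0.50.
Upper fence = Q3 + 1.5·IQR = 29.50 + 17.40 = 46.90.

0.50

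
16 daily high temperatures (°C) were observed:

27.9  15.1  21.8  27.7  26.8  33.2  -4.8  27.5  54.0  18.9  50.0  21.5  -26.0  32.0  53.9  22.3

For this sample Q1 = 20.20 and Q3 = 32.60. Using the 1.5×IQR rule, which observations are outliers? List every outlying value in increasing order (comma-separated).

IQR = Q3 − Q1 = 32.60 − 20.20 = 12.40.
Lower fence = Q1 − 1.5·IQR = 20.20 − 18.60 = 1.60.
Upper fence = Q3 + 1.5·IQR = 32.60 + 18.60 = 51.20.
-26.0 < 1.60 → outlier.
-4.8 < 1.60 → outlier.
53.9 > 51.20 → outlier.
54.0 > 51.20 → outlier.
All remaining values lie within [1.60, 51.20].

-26.0, -4.8, 53.9, 54.0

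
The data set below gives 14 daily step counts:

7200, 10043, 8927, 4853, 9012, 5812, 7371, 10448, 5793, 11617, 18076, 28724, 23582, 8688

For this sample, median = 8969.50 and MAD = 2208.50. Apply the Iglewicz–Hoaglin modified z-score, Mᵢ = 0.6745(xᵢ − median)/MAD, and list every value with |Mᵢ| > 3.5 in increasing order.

|Mᵢ| > 3.5 ⇔ |xᵢ − 8969.50| > 3.5·2208.50/0.6745 = 11459.97.
So outliers lie outside [-2490.47, 20429.47].
23582: M = 4.46 → outlier.
28724: M = 6.03 → outlier.

23582, 28724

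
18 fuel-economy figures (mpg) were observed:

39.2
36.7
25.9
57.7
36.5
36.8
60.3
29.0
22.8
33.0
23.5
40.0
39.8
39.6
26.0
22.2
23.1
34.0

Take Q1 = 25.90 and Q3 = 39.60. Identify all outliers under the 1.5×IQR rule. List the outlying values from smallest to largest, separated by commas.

IQR = Q3 − Q1 = 39.60 − 25.90 = 13.70.
Lower fence = Q1 − 1.5·IQR = 25.90 − 20.55 = 5.35.
Upper fence = Q3 + 1.5·IQR = 39.60 + 20.55 = 60.15.
60.3 > 60.15 → outlier.
All remaining values lie within [5.35, 60.15].

60.3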